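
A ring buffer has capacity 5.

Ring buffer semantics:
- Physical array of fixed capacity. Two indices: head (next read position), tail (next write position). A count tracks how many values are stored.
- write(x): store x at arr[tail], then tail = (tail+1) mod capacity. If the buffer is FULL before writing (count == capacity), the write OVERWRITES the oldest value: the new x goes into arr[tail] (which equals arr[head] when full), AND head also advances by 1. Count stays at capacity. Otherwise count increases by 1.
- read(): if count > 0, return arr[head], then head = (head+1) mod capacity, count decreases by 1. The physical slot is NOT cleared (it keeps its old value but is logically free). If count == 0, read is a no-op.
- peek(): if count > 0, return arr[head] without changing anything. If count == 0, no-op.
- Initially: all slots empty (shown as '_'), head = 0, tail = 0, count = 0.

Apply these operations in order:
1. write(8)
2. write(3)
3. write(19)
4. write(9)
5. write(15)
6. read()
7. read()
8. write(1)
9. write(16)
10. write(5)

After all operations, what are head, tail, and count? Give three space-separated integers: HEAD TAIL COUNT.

After op 1 (write(8)): arr=[8 _ _ _ _] head=0 tail=1 count=1
After op 2 (write(3)): arr=[8 3 _ _ _] head=0 tail=2 count=2
After op 3 (write(19)): arr=[8 3 19 _ _] head=0 tail=3 count=3
After op 4 (write(9)): arr=[8 3 19 9 _] head=0 tail=4 count=4
After op 5 (write(15)): arr=[8 3 19 9 15] head=0 tail=0 count=5
After op 6 (read()): arr=[8 3 19 9 15] head=1 tail=0 count=4
After op 7 (read()): arr=[8 3 19 9 15] head=2 tail=0 count=3
After op 8 (write(1)): arr=[1 3 19 9 15] head=2 tail=1 count=4
After op 9 (write(16)): arr=[1 16 19 9 15] head=2 tail=2 count=5
After op 10 (write(5)): arr=[1 16 5 9 15] head=3 tail=3 count=5

Answer: 3 3 5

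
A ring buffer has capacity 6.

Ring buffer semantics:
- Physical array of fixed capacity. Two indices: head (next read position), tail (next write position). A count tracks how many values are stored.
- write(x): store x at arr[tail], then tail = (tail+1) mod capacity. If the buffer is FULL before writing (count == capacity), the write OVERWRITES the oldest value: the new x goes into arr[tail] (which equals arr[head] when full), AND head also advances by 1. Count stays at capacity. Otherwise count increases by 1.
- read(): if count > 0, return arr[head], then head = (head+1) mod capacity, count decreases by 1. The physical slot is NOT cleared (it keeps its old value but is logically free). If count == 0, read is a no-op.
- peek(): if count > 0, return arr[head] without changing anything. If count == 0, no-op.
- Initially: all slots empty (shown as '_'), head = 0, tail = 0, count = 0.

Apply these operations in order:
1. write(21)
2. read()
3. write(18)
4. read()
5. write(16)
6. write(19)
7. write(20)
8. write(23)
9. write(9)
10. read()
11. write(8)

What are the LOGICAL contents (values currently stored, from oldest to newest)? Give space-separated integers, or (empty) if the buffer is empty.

After op 1 (write(21)): arr=[21 _ _ _ _ _] head=0 tail=1 count=1
After op 2 (read()): arr=[21 _ _ _ _ _] head=1 tail=1 count=0
After op 3 (write(18)): arr=[21 18 _ _ _ _] head=1 tail=2 count=1
After op 4 (read()): arr=[21 18 _ _ _ _] head=2 tail=2 count=0
After op 5 (write(16)): arr=[21 18 16 _ _ _] head=2 tail=3 count=1
After op 6 (write(19)): arr=[21 18 16 19 _ _] head=2 tail=4 count=2
After op 7 (write(20)): arr=[21 18 16 19 20 _] head=2 tail=5 count=3
After op 8 (write(23)): arr=[21 18 16 19 20 23] head=2 tail=0 count=4
After op 9 (write(9)): arr=[9 18 16 19 20 23] head=2 tail=1 count=5
After op 10 (read()): arr=[9 18 16 19 20 23] head=3 tail=1 count=4
After op 11 (write(8)): arr=[9 8 16 19 20 23] head=3 tail=2 count=5

Answer: 19 20 23 9 8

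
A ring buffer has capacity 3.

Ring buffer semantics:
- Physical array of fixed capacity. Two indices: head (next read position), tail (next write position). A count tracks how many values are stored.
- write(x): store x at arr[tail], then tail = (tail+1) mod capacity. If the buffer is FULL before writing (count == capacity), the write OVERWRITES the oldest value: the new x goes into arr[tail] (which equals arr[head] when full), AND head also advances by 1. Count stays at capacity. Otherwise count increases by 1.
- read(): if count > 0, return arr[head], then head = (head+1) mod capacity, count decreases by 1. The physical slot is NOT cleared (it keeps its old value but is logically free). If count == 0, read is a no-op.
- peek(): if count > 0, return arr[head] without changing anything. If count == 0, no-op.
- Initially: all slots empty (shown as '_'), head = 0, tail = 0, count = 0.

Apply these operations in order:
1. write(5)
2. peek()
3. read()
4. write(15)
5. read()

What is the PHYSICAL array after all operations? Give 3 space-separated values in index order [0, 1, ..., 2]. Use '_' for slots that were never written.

Answer: 5 15 _

Derivation:
After op 1 (write(5)): arr=[5 _ _] head=0 tail=1 count=1
After op 2 (peek()): arr=[5 _ _] head=0 tail=1 count=1
After op 3 (read()): arr=[5 _ _] head=1 tail=1 count=0
After op 4 (write(15)): arr=[5 15 _] head=1 tail=2 count=1
After op 5 (read()): arr=[5 15 _] head=2 tail=2 count=0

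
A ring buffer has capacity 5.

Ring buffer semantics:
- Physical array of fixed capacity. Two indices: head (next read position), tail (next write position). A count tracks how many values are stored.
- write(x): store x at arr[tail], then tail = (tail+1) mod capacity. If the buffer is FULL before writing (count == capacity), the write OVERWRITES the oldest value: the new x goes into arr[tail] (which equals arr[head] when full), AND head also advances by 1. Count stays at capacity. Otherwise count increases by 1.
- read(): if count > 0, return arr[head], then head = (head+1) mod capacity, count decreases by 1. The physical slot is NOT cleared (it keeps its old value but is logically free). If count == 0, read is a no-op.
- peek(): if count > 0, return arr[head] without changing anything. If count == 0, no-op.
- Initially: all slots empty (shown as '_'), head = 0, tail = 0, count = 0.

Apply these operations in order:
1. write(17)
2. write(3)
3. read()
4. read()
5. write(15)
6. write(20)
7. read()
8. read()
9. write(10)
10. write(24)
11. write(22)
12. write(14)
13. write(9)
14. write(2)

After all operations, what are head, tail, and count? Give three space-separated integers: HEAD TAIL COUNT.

After op 1 (write(17)): arr=[17 _ _ _ _] head=0 tail=1 count=1
After op 2 (write(3)): arr=[17 3 _ _ _] head=0 tail=2 count=2
After op 3 (read()): arr=[17 3 _ _ _] head=1 tail=2 count=1
After op 4 (read()): arr=[17 3 _ _ _] head=2 tail=2 count=0
After op 5 (write(15)): arr=[17 3 15 _ _] head=2 tail=3 count=1
After op 6 (write(20)): arr=[17 3 15 20 _] head=2 tail=4 count=2
After op 7 (read()): arr=[17 3 15 20 _] head=3 tail=4 count=1
After op 8 (read()): arr=[17 3 15 20 _] head=4 tail=4 count=0
After op 9 (write(10)): arr=[17 3 15 20 10] head=4 tail=0 count=1
After op 10 (write(24)): arr=[24 3 15 20 10] head=4 tail=1 count=2
After op 11 (write(22)): arr=[24 22 15 20 10] head=4 tail=2 count=3
After op 12 (write(14)): arr=[24 22 14 20 10] head=4 tail=3 count=4
After op 13 (write(9)): arr=[24 22 14 9 10] head=4 tail=4 count=5
After op 14 (write(2)): arr=[24 22 14 9 2] head=0 tail=0 count=5

Answer: 0 0 5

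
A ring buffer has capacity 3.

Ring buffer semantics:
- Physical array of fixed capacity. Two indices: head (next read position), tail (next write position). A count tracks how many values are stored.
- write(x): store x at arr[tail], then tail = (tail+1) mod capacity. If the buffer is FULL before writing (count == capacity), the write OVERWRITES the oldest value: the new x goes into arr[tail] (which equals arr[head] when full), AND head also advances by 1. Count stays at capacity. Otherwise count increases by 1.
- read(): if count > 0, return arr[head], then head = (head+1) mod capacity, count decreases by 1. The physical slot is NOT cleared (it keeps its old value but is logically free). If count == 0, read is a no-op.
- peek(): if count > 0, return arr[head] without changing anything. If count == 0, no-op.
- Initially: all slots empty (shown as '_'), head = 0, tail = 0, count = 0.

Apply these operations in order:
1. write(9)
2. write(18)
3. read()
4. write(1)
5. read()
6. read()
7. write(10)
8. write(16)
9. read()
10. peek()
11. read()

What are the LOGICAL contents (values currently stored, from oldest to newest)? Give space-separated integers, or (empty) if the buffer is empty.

After op 1 (write(9)): arr=[9 _ _] head=0 tail=1 count=1
After op 2 (write(18)): arr=[9 18 _] head=0 tail=2 count=2
After op 3 (read()): arr=[9 18 _] head=1 tail=2 count=1
After op 4 (write(1)): arr=[9 18 1] head=1 tail=0 count=2
After op 5 (read()): arr=[9 18 1] head=2 tail=0 count=1
After op 6 (read()): arr=[9 18 1] head=0 tail=0 count=0
After op 7 (write(10)): arr=[10 18 1] head=0 tail=1 count=1
After op 8 (write(16)): arr=[10 16 1] head=0 tail=2 count=2
After op 9 (read()): arr=[10 16 1] head=1 tail=2 count=1
After op 10 (peek()): arr=[10 16 1] head=1 tail=2 count=1
After op 11 (read()): arr=[10 16 1] head=2 tail=2 count=0

Answer: (empty)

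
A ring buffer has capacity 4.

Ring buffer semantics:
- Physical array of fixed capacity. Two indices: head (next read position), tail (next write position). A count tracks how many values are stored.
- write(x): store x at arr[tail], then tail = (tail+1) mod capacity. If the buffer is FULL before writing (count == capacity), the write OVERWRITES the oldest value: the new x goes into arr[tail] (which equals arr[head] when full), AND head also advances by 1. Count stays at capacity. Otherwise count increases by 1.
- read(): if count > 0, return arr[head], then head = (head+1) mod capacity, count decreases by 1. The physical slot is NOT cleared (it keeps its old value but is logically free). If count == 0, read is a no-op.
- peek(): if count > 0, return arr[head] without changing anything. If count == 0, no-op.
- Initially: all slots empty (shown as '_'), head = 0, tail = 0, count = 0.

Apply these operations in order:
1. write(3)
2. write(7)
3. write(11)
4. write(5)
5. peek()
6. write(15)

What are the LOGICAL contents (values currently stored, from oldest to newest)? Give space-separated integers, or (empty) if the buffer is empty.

Answer: 7 11 5 15

Derivation:
After op 1 (write(3)): arr=[3 _ _ _] head=0 tail=1 count=1
After op 2 (write(7)): arr=[3 7 _ _] head=0 tail=2 count=2
After op 3 (write(11)): arr=[3 7 11 _] head=0 tail=3 count=3
After op 4 (write(5)): arr=[3 7 11 5] head=0 tail=0 count=4
After op 5 (peek()): arr=[3 7 11 5] head=0 tail=0 count=4
After op 6 (write(15)): arr=[15 7 11 5] head=1 tail=1 count=4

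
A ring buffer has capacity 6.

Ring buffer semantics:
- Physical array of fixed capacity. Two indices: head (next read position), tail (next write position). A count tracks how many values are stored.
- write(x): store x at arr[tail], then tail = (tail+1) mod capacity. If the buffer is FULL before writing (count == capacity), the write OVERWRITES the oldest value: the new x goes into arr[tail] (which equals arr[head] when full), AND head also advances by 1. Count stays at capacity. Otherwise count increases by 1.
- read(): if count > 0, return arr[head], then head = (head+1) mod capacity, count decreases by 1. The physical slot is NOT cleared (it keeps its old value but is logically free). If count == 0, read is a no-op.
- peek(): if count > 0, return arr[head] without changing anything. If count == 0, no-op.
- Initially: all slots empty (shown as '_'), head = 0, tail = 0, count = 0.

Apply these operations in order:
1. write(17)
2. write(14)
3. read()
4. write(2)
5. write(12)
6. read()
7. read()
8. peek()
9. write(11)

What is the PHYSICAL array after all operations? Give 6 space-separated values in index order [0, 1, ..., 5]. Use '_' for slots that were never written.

After op 1 (write(17)): arr=[17 _ _ _ _ _] head=0 tail=1 count=1
After op 2 (write(14)): arr=[17 14 _ _ _ _] head=0 tail=2 count=2
After op 3 (read()): arr=[17 14 _ _ _ _] head=1 tail=2 count=1
After op 4 (write(2)): arr=[17 14 2 _ _ _] head=1 tail=3 count=2
After op 5 (write(12)): arr=[17 14 2 12 _ _] head=1 tail=4 count=3
After op 6 (read()): arr=[17 14 2 12 _ _] head=2 tail=4 count=2
After op 7 (read()): arr=[17 14 2 12 _ _] head=3 tail=4 count=1
After op 8 (peek()): arr=[17 14 2 12 _ _] head=3 tail=4 count=1
After op 9 (write(11)): arr=[17 14 2 12 11 _] head=3 tail=5 count=2

Answer: 17 14 2 12 11 _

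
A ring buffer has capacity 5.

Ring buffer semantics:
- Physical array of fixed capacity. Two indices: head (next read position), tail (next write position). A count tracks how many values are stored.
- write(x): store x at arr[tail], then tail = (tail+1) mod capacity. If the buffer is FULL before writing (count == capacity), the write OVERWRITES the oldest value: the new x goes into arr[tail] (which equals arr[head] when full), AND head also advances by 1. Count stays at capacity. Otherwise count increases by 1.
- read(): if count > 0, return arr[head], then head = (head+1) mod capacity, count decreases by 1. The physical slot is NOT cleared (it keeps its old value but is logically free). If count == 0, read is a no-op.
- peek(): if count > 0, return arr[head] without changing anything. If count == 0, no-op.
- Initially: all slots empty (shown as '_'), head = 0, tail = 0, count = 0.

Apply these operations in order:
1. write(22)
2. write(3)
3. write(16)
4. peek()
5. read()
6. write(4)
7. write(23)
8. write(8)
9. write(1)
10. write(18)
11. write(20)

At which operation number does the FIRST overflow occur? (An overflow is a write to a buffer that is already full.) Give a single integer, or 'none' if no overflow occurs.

After op 1 (write(22)): arr=[22 _ _ _ _] head=0 tail=1 count=1
After op 2 (write(3)): arr=[22 3 _ _ _] head=0 tail=2 count=2
After op 3 (write(16)): arr=[22 3 16 _ _] head=0 tail=3 count=3
After op 4 (peek()): arr=[22 3 16 _ _] head=0 tail=3 count=3
After op 5 (read()): arr=[22 3 16 _ _] head=1 tail=3 count=2
After op 6 (write(4)): arr=[22 3 16 4 _] head=1 tail=4 count=3
After op 7 (write(23)): arr=[22 3 16 4 23] head=1 tail=0 count=4
After op 8 (write(8)): arr=[8 3 16 4 23] head=1 tail=1 count=5
After op 9 (write(1)): arr=[8 1 16 4 23] head=2 tail=2 count=5
After op 10 (write(18)): arr=[8 1 18 4 23] head=3 tail=3 count=5
After op 11 (write(20)): arr=[8 1 18 20 23] head=4 tail=4 count=5

Answer: 9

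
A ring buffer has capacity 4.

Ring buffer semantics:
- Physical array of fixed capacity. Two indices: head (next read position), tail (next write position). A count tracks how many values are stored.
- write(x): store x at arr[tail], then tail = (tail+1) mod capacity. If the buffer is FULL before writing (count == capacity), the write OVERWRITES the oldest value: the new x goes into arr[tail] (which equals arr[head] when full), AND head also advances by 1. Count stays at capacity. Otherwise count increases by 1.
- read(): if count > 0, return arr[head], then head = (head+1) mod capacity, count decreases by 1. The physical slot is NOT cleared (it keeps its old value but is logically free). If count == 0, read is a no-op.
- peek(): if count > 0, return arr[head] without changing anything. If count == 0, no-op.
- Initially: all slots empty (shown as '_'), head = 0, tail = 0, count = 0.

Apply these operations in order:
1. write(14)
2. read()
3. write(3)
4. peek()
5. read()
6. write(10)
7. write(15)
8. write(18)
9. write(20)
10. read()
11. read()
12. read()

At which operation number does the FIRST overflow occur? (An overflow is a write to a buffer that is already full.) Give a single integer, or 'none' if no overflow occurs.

Answer: none

Derivation:
After op 1 (write(14)): arr=[14 _ _ _] head=0 tail=1 count=1
After op 2 (read()): arr=[14 _ _ _] head=1 tail=1 count=0
After op 3 (write(3)): arr=[14 3 _ _] head=1 tail=2 count=1
After op 4 (peek()): arr=[14 3 _ _] head=1 tail=2 count=1
After op 5 (read()): arr=[14 3 _ _] head=2 tail=2 count=0
After op 6 (write(10)): arr=[14 3 10 _] head=2 tail=3 count=1
After op 7 (write(15)): arr=[14 3 10 15] head=2 tail=0 count=2
After op 8 (write(18)): arr=[18 3 10 15] head=2 tail=1 count=3
After op 9 (write(20)): arr=[18 20 10 15] head=2 tail=2 count=4
After op 10 (read()): arr=[18 20 10 15] head=3 tail=2 count=3
After op 11 (read()): arr=[18 20 10 15] head=0 tail=2 count=2
After op 12 (read()): arr=[18 20 10 15] head=1 tail=2 count=1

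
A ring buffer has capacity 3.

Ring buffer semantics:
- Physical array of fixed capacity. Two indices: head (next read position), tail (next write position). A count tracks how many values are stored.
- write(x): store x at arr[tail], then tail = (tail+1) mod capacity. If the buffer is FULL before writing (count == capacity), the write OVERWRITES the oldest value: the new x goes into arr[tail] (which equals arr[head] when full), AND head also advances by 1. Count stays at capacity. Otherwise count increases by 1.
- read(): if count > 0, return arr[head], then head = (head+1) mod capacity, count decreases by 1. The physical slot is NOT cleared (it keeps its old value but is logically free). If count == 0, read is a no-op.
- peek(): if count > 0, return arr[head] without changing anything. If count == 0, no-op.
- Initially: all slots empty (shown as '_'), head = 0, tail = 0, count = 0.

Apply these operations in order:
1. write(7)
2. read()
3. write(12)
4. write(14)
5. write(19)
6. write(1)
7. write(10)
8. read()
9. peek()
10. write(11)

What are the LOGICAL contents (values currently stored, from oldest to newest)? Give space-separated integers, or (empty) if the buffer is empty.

After op 1 (write(7)): arr=[7 _ _] head=0 tail=1 count=1
After op 2 (read()): arr=[7 _ _] head=1 tail=1 count=0
After op 3 (write(12)): arr=[7 12 _] head=1 tail=2 count=1
After op 4 (write(14)): arr=[7 12 14] head=1 tail=0 count=2
After op 5 (write(19)): arr=[19 12 14] head=1 tail=1 count=3
After op 6 (write(1)): arr=[19 1 14] head=2 tail=2 count=3
After op 7 (write(10)): arr=[19 1 10] head=0 tail=0 count=3
After op 8 (read()): arr=[19 1 10] head=1 tail=0 count=2
After op 9 (peek()): arr=[19 1 10] head=1 tail=0 count=2
After op 10 (write(11)): arr=[11 1 10] head=1 tail=1 count=3

Answer: 1 10 11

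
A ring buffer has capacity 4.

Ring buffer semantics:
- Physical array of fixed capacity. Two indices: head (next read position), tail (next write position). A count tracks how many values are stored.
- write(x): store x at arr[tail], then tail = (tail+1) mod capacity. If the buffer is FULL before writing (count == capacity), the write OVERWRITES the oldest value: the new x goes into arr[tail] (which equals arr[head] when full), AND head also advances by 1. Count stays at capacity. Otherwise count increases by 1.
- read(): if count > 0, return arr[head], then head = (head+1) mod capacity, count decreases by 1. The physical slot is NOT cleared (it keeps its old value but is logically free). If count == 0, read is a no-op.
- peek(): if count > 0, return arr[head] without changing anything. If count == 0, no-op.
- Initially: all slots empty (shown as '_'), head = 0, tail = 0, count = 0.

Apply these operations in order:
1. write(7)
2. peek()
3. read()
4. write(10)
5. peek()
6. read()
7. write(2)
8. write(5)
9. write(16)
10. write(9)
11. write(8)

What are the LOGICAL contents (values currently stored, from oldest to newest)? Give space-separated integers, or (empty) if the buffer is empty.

Answer: 5 16 9 8

Derivation:
After op 1 (write(7)): arr=[7 _ _ _] head=0 tail=1 count=1
After op 2 (peek()): arr=[7 _ _ _] head=0 tail=1 count=1
After op 3 (read()): arr=[7 _ _ _] head=1 tail=1 count=0
After op 4 (write(10)): arr=[7 10 _ _] head=1 tail=2 count=1
After op 5 (peek()): arr=[7 10 _ _] head=1 tail=2 count=1
After op 6 (read()): arr=[7 10 _ _] head=2 tail=2 count=0
After op 7 (write(2)): arr=[7 10 2 _] head=2 tail=3 count=1
After op 8 (write(5)): arr=[7 10 2 5] head=2 tail=0 count=2
After op 9 (write(16)): arr=[16 10 2 5] head=2 tail=1 count=3
After op 10 (write(9)): arr=[16 9 2 5] head=2 tail=2 count=4
After op 11 (write(8)): arr=[16 9 8 5] head=3 tail=3 count=4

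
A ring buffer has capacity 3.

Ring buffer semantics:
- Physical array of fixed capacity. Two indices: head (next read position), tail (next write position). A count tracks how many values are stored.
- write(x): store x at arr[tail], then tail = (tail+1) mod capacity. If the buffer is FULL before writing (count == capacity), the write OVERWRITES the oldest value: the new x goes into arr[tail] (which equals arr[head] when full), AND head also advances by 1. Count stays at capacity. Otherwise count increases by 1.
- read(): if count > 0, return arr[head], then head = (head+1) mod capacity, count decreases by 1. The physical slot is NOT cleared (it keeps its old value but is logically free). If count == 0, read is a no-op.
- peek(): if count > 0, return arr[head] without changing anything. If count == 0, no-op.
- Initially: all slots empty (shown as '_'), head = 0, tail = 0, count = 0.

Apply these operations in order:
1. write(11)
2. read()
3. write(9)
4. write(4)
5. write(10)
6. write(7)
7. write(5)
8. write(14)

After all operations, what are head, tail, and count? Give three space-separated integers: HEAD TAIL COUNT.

After op 1 (write(11)): arr=[11 _ _] head=0 tail=1 count=1
After op 2 (read()): arr=[11 _ _] head=1 tail=1 count=0
After op 3 (write(9)): arr=[11 9 _] head=1 tail=2 count=1
After op 4 (write(4)): arr=[11 9 4] head=1 tail=0 count=2
After op 5 (write(10)): arr=[10 9 4] head=1 tail=1 count=3
After op 6 (write(7)): arr=[10 7 4] head=2 tail=2 count=3
After op 7 (write(5)): arr=[10 7 5] head=0 tail=0 count=3
After op 8 (write(14)): arr=[14 7 5] head=1 tail=1 count=3

Answer: 1 1 3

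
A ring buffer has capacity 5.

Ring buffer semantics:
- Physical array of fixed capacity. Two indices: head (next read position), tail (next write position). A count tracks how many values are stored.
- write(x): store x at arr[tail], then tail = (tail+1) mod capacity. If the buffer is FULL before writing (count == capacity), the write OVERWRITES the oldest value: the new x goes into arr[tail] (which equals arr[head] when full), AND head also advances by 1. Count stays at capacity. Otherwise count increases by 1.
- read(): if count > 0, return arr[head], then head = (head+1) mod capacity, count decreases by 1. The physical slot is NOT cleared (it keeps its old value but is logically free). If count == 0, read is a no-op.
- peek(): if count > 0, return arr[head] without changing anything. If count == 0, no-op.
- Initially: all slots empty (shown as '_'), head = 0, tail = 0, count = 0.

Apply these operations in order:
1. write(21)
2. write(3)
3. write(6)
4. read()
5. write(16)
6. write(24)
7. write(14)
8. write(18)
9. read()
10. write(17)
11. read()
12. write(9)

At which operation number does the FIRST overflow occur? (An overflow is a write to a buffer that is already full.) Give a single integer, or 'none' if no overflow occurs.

Answer: 8

Derivation:
After op 1 (write(21)): arr=[21 _ _ _ _] head=0 tail=1 count=1
After op 2 (write(3)): arr=[21 3 _ _ _] head=0 tail=2 count=2
After op 3 (write(6)): arr=[21 3 6 _ _] head=0 tail=3 count=3
After op 4 (read()): arr=[21 3 6 _ _] head=1 tail=3 count=2
After op 5 (write(16)): arr=[21 3 6 16 _] head=1 tail=4 count=3
After op 6 (write(24)): arr=[21 3 6 16 24] head=1 tail=0 count=4
After op 7 (write(14)): arr=[14 3 6 16 24] head=1 tail=1 count=5
After op 8 (write(18)): arr=[14 18 6 16 24] head=2 tail=2 count=5
After op 9 (read()): arr=[14 18 6 16 24] head=3 tail=2 count=4
After op 10 (write(17)): arr=[14 18 17 16 24] head=3 tail=3 count=5
After op 11 (read()): arr=[14 18 17 16 24] head=4 tail=3 count=4
After op 12 (write(9)): arr=[14 18 17 9 24] head=4 tail=4 count=5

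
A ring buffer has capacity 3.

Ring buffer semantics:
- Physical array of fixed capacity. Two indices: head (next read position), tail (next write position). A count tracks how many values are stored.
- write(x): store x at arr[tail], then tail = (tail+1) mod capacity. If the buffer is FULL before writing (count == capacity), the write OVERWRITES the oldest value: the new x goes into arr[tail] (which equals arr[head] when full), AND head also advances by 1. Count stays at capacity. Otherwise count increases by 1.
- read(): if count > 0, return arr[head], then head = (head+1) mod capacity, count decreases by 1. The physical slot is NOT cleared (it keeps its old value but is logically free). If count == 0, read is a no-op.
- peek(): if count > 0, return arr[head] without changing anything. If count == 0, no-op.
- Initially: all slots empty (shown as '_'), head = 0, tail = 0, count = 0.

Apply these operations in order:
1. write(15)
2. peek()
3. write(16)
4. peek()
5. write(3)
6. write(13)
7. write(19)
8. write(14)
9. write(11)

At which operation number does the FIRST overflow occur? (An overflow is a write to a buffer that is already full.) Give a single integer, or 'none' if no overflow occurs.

Answer: 6

Derivation:
After op 1 (write(15)): arr=[15 _ _] head=0 tail=1 count=1
After op 2 (peek()): arr=[15 _ _] head=0 tail=1 count=1
After op 3 (write(16)): arr=[15 16 _] head=0 tail=2 count=2
After op 4 (peek()): arr=[15 16 _] head=0 tail=2 count=2
After op 5 (write(3)): arr=[15 16 3] head=0 tail=0 count=3
After op 6 (write(13)): arr=[13 16 3] head=1 tail=1 count=3
After op 7 (write(19)): arr=[13 19 3] head=2 tail=2 count=3
After op 8 (write(14)): arr=[13 19 14] head=0 tail=0 count=3
After op 9 (write(11)): arr=[11 19 14] head=1 tail=1 count=3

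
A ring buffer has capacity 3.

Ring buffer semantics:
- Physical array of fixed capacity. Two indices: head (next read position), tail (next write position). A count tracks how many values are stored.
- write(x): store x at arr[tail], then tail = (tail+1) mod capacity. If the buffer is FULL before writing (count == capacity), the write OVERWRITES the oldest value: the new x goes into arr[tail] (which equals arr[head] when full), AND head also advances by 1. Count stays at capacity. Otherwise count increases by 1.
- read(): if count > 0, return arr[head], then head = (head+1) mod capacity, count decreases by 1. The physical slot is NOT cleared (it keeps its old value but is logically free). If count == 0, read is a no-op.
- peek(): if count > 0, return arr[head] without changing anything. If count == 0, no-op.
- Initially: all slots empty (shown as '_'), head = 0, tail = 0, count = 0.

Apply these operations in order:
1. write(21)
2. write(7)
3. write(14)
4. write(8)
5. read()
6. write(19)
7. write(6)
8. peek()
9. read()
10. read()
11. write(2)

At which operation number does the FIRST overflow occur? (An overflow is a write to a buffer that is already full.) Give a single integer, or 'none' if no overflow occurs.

After op 1 (write(21)): arr=[21 _ _] head=0 tail=1 count=1
After op 2 (write(7)): arr=[21 7 _] head=0 tail=2 count=2
After op 3 (write(14)): arr=[21 7 14] head=0 tail=0 count=3
After op 4 (write(8)): arr=[8 7 14] head=1 tail=1 count=3
After op 5 (read()): arr=[8 7 14] head=2 tail=1 count=2
After op 6 (write(19)): arr=[8 19 14] head=2 tail=2 count=3
After op 7 (write(6)): arr=[8 19 6] head=0 tail=0 count=3
After op 8 (peek()): arr=[8 19 6] head=0 tail=0 count=3
After op 9 (read()): arr=[8 19 6] head=1 tail=0 count=2
After op 10 (read()): arr=[8 19 6] head=2 tail=0 count=1
After op 11 (write(2)): arr=[2 19 6] head=2 tail=1 count=2

Answer: 4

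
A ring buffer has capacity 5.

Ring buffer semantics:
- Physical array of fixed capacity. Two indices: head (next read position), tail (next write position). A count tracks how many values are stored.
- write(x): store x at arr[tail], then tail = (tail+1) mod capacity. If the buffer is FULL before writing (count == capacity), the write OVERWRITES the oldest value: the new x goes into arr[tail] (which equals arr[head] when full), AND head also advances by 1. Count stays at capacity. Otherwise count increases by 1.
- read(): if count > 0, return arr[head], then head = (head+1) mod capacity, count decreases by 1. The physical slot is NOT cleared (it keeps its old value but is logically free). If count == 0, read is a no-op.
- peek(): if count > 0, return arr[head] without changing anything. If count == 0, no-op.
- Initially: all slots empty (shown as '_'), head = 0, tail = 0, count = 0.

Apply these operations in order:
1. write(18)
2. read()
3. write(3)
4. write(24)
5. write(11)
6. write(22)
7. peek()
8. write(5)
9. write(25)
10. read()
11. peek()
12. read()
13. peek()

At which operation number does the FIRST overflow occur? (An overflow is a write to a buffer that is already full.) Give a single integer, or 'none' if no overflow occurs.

Answer: 9

Derivation:
After op 1 (write(18)): arr=[18 _ _ _ _] head=0 tail=1 count=1
After op 2 (read()): arr=[18 _ _ _ _] head=1 tail=1 count=0
After op 3 (write(3)): arr=[18 3 _ _ _] head=1 tail=2 count=1
After op 4 (write(24)): arr=[18 3 24 _ _] head=1 tail=3 count=2
After op 5 (write(11)): arr=[18 3 24 11 _] head=1 tail=4 count=3
After op 6 (write(22)): arr=[18 3 24 11 22] head=1 tail=0 count=4
After op 7 (peek()): arr=[18 3 24 11 22] head=1 tail=0 count=4
After op 8 (write(5)): arr=[5 3 24 11 22] head=1 tail=1 count=5
After op 9 (write(25)): arr=[5 25 24 11 22] head=2 tail=2 count=5
After op 10 (read()): arr=[5 25 24 11 22] head=3 tail=2 count=4
After op 11 (peek()): arr=[5 25 24 11 22] head=3 tail=2 count=4
After op 12 (read()): arr=[5 25 24 11 22] head=4 tail=2 count=3
After op 13 (peek()): arr=[5 25 24 11 22] head=4 tail=2 count=3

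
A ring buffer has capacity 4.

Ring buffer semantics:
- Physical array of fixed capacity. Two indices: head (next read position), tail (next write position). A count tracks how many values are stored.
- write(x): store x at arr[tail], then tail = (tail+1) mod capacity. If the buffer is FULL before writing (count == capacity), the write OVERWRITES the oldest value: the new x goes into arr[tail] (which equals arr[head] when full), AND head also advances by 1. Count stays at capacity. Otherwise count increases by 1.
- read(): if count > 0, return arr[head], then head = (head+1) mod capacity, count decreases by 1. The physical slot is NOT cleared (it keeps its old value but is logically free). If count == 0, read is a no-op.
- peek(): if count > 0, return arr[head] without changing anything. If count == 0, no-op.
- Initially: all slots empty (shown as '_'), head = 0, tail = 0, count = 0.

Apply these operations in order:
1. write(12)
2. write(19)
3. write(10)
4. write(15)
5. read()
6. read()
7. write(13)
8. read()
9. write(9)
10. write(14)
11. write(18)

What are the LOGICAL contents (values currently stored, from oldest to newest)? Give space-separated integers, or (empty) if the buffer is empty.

After op 1 (write(12)): arr=[12 _ _ _] head=0 tail=1 count=1
After op 2 (write(19)): arr=[12 19 _ _] head=0 tail=2 count=2
After op 3 (write(10)): arr=[12 19 10 _] head=0 tail=3 count=3
After op 4 (write(15)): arr=[12 19 10 15] head=0 tail=0 count=4
After op 5 (read()): arr=[12 19 10 15] head=1 tail=0 count=3
After op 6 (read()): arr=[12 19 10 15] head=2 tail=0 count=2
After op 7 (write(13)): arr=[13 19 10 15] head=2 tail=1 count=3
After op 8 (read()): arr=[13 19 10 15] head=3 tail=1 count=2
After op 9 (write(9)): arr=[13 9 10 15] head=3 tail=2 count=3
After op 10 (write(14)): arr=[13 9 14 15] head=3 tail=3 count=4
After op 11 (write(18)): arr=[13 9 14 18] head=0 tail=0 count=4

Answer: 13 9 14 18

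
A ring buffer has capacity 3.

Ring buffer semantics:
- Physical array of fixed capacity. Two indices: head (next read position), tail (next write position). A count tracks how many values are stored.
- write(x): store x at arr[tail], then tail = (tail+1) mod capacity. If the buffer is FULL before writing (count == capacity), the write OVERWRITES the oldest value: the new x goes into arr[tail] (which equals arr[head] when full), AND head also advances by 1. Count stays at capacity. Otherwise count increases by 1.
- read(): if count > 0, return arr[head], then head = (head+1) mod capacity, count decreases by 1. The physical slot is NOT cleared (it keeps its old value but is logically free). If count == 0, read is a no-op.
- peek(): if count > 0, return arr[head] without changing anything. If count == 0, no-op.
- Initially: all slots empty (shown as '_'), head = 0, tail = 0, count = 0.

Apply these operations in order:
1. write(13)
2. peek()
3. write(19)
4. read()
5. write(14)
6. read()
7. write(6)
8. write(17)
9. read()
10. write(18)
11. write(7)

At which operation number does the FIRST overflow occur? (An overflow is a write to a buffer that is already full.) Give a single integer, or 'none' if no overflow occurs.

Answer: 11

Derivation:
After op 1 (write(13)): arr=[13 _ _] head=0 tail=1 count=1
After op 2 (peek()): arr=[13 _ _] head=0 tail=1 count=1
After op 3 (write(19)): arr=[13 19 _] head=0 tail=2 count=2
After op 4 (read()): arr=[13 19 _] head=1 tail=2 count=1
After op 5 (write(14)): arr=[13 19 14] head=1 tail=0 count=2
After op 6 (read()): arr=[13 19 14] head=2 tail=0 count=1
After op 7 (write(6)): arr=[6 19 14] head=2 tail=1 count=2
After op 8 (write(17)): arr=[6 17 14] head=2 tail=2 count=3
After op 9 (read()): arr=[6 17 14] head=0 tail=2 count=2
After op 10 (write(18)): arr=[6 17 18] head=0 tail=0 count=3
After op 11 (write(7)): arr=[7 17 18] head=1 tail=1 count=3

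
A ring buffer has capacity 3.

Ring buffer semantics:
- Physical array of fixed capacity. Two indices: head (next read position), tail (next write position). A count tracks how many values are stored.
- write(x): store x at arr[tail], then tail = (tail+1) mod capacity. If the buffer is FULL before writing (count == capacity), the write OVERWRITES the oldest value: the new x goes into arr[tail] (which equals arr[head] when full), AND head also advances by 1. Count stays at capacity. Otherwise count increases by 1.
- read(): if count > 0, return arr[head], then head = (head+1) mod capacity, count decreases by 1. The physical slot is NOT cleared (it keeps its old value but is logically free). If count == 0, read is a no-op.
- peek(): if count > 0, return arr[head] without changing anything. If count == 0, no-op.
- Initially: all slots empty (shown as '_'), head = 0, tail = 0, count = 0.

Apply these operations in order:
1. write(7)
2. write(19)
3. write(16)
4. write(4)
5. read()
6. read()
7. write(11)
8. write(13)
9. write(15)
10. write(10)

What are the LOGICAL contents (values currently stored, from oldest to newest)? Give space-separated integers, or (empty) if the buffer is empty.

After op 1 (write(7)): arr=[7 _ _] head=0 tail=1 count=1
After op 2 (write(19)): arr=[7 19 _] head=0 tail=2 count=2
After op 3 (write(16)): arr=[7 19 16] head=0 tail=0 count=3
After op 4 (write(4)): arr=[4 19 16] head=1 tail=1 count=3
After op 5 (read()): arr=[4 19 16] head=2 tail=1 count=2
After op 6 (read()): arr=[4 19 16] head=0 tail=1 count=1
After op 7 (write(11)): arr=[4 11 16] head=0 tail=2 count=2
After op 8 (write(13)): arr=[4 11 13] head=0 tail=0 count=3
After op 9 (write(15)): arr=[15 11 13] head=1 tail=1 count=3
After op 10 (write(10)): arr=[15 10 13] head=2 tail=2 count=3

Answer: 13 15 10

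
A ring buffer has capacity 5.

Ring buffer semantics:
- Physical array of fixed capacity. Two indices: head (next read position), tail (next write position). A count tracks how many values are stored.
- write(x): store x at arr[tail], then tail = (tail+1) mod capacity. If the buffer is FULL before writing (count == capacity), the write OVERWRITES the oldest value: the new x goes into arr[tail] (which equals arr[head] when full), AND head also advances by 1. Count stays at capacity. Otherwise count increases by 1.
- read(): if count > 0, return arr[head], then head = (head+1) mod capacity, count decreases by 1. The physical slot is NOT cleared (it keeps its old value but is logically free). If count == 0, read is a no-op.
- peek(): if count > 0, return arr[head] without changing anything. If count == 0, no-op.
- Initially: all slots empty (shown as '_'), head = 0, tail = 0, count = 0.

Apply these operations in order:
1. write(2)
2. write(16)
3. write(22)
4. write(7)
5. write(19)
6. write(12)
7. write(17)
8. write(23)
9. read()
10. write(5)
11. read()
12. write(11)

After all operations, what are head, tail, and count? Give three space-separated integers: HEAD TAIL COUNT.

After op 1 (write(2)): arr=[2 _ _ _ _] head=0 tail=1 count=1
After op 2 (write(16)): arr=[2 16 _ _ _] head=0 tail=2 count=2
After op 3 (write(22)): arr=[2 16 22 _ _] head=0 tail=3 count=3
After op 4 (write(7)): arr=[2 16 22 7 _] head=0 tail=4 count=4
After op 5 (write(19)): arr=[2 16 22 7 19] head=0 tail=0 count=5
After op 6 (write(12)): arr=[12 16 22 7 19] head=1 tail=1 count=5
After op 7 (write(17)): arr=[12 17 22 7 19] head=2 tail=2 count=5
After op 8 (write(23)): arr=[12 17 23 7 19] head=3 tail=3 count=5
After op 9 (read()): arr=[12 17 23 7 19] head=4 tail=3 count=4
After op 10 (write(5)): arr=[12 17 23 5 19] head=4 tail=4 count=5
After op 11 (read()): arr=[12 17 23 5 19] head=0 tail=4 count=4
After op 12 (write(11)): arr=[12 17 23 5 11] head=0 tail=0 count=5

Answer: 0 0 5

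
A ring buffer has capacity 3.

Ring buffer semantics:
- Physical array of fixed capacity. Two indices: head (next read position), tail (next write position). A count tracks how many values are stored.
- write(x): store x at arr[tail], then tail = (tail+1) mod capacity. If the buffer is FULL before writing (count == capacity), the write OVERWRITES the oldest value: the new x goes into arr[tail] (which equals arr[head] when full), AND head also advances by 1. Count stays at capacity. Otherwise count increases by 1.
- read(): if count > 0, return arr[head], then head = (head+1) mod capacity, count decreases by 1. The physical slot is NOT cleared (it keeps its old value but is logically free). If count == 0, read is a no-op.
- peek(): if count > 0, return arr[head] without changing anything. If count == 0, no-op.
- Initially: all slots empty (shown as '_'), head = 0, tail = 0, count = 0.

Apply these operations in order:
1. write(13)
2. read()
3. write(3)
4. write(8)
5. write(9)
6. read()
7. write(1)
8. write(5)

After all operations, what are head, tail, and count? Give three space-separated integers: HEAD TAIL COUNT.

After op 1 (write(13)): arr=[13 _ _] head=0 tail=1 count=1
After op 2 (read()): arr=[13 _ _] head=1 tail=1 count=0
After op 3 (write(3)): arr=[13 3 _] head=1 tail=2 count=1
After op 4 (write(8)): arr=[13 3 8] head=1 tail=0 count=2
After op 5 (write(9)): arr=[9 3 8] head=1 tail=1 count=3
After op 6 (read()): arr=[9 3 8] head=2 tail=1 count=2
After op 7 (write(1)): arr=[9 1 8] head=2 tail=2 count=3
After op 8 (write(5)): arr=[9 1 5] head=0 tail=0 count=3

Answer: 0 0 3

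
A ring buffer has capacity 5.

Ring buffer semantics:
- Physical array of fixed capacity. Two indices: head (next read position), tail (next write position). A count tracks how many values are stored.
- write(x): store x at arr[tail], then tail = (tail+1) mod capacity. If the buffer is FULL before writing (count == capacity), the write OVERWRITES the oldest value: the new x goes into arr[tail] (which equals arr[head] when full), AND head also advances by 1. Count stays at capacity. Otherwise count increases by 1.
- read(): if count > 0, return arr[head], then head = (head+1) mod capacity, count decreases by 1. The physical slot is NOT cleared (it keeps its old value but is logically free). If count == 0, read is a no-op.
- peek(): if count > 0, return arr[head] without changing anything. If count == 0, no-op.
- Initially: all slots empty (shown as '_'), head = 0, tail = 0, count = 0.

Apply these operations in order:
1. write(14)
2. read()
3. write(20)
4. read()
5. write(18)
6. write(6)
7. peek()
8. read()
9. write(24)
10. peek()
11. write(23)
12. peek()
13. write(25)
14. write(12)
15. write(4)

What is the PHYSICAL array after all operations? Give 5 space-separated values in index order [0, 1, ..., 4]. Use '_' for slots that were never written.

After op 1 (write(14)): arr=[14 _ _ _ _] head=0 tail=1 count=1
After op 2 (read()): arr=[14 _ _ _ _] head=1 tail=1 count=0
After op 3 (write(20)): arr=[14 20 _ _ _] head=1 tail=2 count=1
After op 4 (read()): arr=[14 20 _ _ _] head=2 tail=2 count=0
After op 5 (write(18)): arr=[14 20 18 _ _] head=2 tail=3 count=1
After op 6 (write(6)): arr=[14 20 18 6 _] head=2 tail=4 count=2
After op 7 (peek()): arr=[14 20 18 6 _] head=2 tail=4 count=2
After op 8 (read()): arr=[14 20 18 6 _] head=3 tail=4 count=1
After op 9 (write(24)): arr=[14 20 18 6 24] head=3 tail=0 count=2
After op 10 (peek()): arr=[14 20 18 6 24] head=3 tail=0 count=2
After op 11 (write(23)): arr=[23 20 18 6 24] head=3 tail=1 count=3
After op 12 (peek()): arr=[23 20 18 6 24] head=3 tail=1 count=3
After op 13 (write(25)): arr=[23 25 18 6 24] head=3 tail=2 count=4
After op 14 (write(12)): arr=[23 25 12 6 24] head=3 tail=3 count=5
After op 15 (write(4)): arr=[23 25 12 4 24] head=4 tail=4 count=5

Answer: 23 25 12 4 24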